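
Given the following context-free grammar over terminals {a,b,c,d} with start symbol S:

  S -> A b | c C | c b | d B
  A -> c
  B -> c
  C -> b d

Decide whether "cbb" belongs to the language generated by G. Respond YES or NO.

CNF form of G:
  S -> A T0 | T1 B | T2 C | T2 T0
  A -> c
  B -> c
  C -> T0 T1
  T0 -> b
  T1 -> d
  T2 -> c

CYK table (by increasing span):
  [0..0]={A,B,T2}  "c"  orig:{A,B}
  [1..1]={T0}  "b"  orig:{}
  [2..2]={T0}  "b"  orig:{}
  [0..1]={S}  "cb"
  [1..2]=∅  "bb"
  [0..2]=∅  "cbb"

S ∉ T[0,2] ⇒ NO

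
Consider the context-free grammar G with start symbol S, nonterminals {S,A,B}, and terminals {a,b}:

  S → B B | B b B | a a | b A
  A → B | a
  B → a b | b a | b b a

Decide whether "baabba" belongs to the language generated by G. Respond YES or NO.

Convert to CNF:
  S -> B B | B X4 | T0 T0 | T1 A
  A -> T0 T1 | T1 T0 | T1 X2 | a
  B -> T0 T1 | T1 T0 | T1 X3
  T0 -> a
  T1 -> b
  X2 -> T1 T0
  X3 -> T1 T0
  X4 -> T1 B

CYK fill:
  T[0,0] 'b' = {T1}  orig:{}
  T[1,1] 'a' = {A,T0}  orig:{A}
  T[2,2] 'a' = {A,T0}  orig:{A}
  T[3,3] 'b' = {T1}  orig:{}
  T[4,4] 'b' = {T1}  orig:{}
  T[5,5] 'a' = {A,T0}  orig:{A}
  T[0,1] 'ba' = {A,B,S,X2,X3}  orig:{A,B,S}
  T[1,2] 'aa' = {S}
  T[2,3] 'ab' = {A,B}
  T[3,4] 'bb' = ∅
  T[4,5] 'ba' = {A,B,S,X2,X3}  orig:{A,B,S}
  T[0,2] 'baa' = ∅
  T[1,3] 'aab' = ∅
  T[2,4] 'abb' = ∅
  T[3,5] 'bba' = {A,B,S,X4}  orig:{A,B,S}
  T[0,3] 'baab' = {S}
  T[1,4] 'aabb' = ∅
  T[2,5] 'abba' = {S}
  T[0,4] 'baabb' = ∅
  T[1,5] 'aabba' = ∅
  T[0,5] 'baabba' = ∅

S ∉ T[0,5] ⇒ NO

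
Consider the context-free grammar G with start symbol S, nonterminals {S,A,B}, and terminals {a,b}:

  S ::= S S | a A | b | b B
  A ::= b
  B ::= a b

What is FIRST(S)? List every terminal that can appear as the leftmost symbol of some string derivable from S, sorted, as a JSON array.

FIRST iteration:
[1]
  A via A→b: +{b}
  B via B→a b: +{a}
  S via S→a A: +{a}
  S via S→b: +{b}
  FIRST[S]={a,b}  FIRST[A]={b}  FIRST[B]={a}
[2] (no change)
  FIRST[S]={a,b}  FIRST[A]={b}  FIRST[B]={a}

FIRST(S) = ["a", "b"]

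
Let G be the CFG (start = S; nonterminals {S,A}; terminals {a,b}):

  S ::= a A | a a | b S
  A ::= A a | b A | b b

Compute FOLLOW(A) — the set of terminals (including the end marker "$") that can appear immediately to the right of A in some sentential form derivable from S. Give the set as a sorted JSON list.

FIRST iteration:
pass 1:
  A via A→b A: +{b}
  S via S→a A: +{a}
  S via S→b S: +{b}
  FIRST[S]={a,b}  FIRST[A]={b}
pass 2: (stable)
  FIRST[S]={a,b}  FIRST[A]={b}

FOLLOW iteration:
initialize: $ ∈ FOLLOW(S)
pass 1:
  A→A a: FOLLOW(A) ⊇ FIRST(a) = {a}; new: +{a}
  S→a A: FOLLOW(A) ⊇ FOLLOW(S) ⊇ {$}; new: +{$}
  FOLLOW[S]={$}  FOLLOW[A]={$,a}
pass 2: done
  FOLLOW[S]={$}  FOLLOW[A]={$,a}

FOLLOW(A) = ["$", "a"]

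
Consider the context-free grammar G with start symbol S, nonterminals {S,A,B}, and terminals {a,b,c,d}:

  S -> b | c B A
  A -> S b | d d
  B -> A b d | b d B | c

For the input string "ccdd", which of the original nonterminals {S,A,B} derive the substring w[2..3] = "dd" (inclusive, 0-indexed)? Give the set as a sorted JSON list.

CNF form of G:
  S -> T2 X5 | b
  A -> S T0 | T1 T1
  B -> A X3 | T0 X4 | c
  T0 -> b
  T1 -> d
  T2 -> c
  X3 -> T0 T1
  X4 -> T1 B
  X5 -> B A

Fill CYK table bottom-up, restricted to cells inside w[2..3]:
  [2..2]={T1}  "d"  orig:{}
  [3..3]={T1}  "d"  orig:{}
  [2..3]={A}  "dd"

Original NTs in T[2,3] deriving "dd": ["A"]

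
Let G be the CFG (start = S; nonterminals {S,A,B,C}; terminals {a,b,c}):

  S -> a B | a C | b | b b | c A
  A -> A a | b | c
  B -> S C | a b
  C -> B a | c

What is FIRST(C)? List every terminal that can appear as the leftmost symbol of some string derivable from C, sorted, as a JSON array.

FIRST iteration:
pass 1:
  A via A→b: +{b}
  A via A→c: +{c}
  B via B→a b: +{a}
  C via C→B a: +{a}
  C via C→c: +{c}
  S via S→a B: +{a}
  S via S→b: +{b}
  S via S→c A: +{c}
  FIRST(S)={a,b,c}  FIRST(A)={b,c}  FIRST(B)={a}  FIRST(C)={a,c}
pass 2:
  B via B→S C: +{b,c}
  C via C→B a: +{b}
  FIRST(S)={a,b,c}  FIRST(A)={b,c}  FIRST(B)={a,b,c}  FIRST(C)={a,b,c}
pass 3: — fixpoint
  FIRST(S)={a,b,c}  FIRST(A)={b,c}  FIRST(B)={a,b,c}  FIRST(C)={a,b,c}

FIRST(C) = ["a", "b", "c"]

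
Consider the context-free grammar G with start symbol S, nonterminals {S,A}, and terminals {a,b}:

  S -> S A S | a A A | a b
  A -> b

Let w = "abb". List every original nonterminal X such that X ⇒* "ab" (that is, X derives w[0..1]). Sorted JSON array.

Convert to CNF:
  S -> S X2 | T0 T1 | T0 X3
  A -> b
  T0 -> a
  T1 -> b
  X2 -> A S
  X3 -> A A

CYK table (by increasing span) (cells [i..j] with 0 ≤ i ≤ j ≤ 1 only):
  T[0,0] 'a' = {T0}  orig:{}
  T[1,1] 'b' = {A,T1}  orig:{A}
  T[0,1] 'ab' = {S}

Original NTs in T[0,1] deriving "ab": ["S"]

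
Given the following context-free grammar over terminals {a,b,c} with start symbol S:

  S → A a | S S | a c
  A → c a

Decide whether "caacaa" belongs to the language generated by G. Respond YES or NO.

CNF form of G:
  S -> A T1 | S S | T1 T0
  A -> T0 T1
  T0 -> c
  T1 -> a

Fill CYK table bottom-up:
  cell(0,0) c: {T0}  orig:{}
  cell(1,1) a: {T1}  orig:{}
  cell(2,2) a: {T1}  orig:{}
  cell(3,3) c: {T0}  orig:{}
  cell(4,4) a: {T1}  orig:{}
  cell(5,5) a: {T1}  orig:{}
  cell(0,1) ca: {A}
  cell(1,2) aa: ∅
  cell(2,3) ac: {S}
  cell(3,4) ca: {A}
  cell(4,5) aa: ∅
  cell(0,2) caa: {S}
  cell(1,3) aac: ∅
  cell(2,4) aca: ∅
  cell(3,5) caa: {S}
  cell(0,3) caac: ∅
  cell(1,4) aaca: ∅
  cell(2,5) acaa: ∅
  cell(0,4) caaca: ∅
  cell(1,5) aacaa: ∅
  cell(0,5) caacaa: {S}

S ∈ T[0,5] ⇒ YES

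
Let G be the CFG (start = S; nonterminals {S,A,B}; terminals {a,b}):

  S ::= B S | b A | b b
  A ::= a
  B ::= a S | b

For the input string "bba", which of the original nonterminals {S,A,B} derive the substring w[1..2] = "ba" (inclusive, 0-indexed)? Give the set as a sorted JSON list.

CNF form of G:
  S -> B S | T1 A | T1 T1
  A -> a
  B -> T0 S | b
  T0 -> a
  T1 -> b

CYK fill (cells [i..j] with 1 ≤ i ≤ j ≤ 2 only):
  cell(1,1) b: {B,T1}  orig:{B}
  cell(2,2) a: {A,T0}  orig:{A}
  cell(1,2) ba: {S}

Original NTs in T[1,2] deriving "ba": ["S"]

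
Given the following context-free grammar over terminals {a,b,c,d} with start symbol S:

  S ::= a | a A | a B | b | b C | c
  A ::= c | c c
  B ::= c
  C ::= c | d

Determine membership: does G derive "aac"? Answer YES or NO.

CNF form of G:
  S -> T1 A | T1 B | T2 C | a | b | c
  A -> T0 T0 | c
  B -> c
  C -> c | d
  T0 -> c
  T1 -> a
  T2 -> b

CYK table (by increasing span):
  cell(0,0) a: {S,T1}  orig:{S}
  cell(1,1) a: {S,T1}  orig:{S}
  cell(2,2) c: {A,B,C,S,T0}  orig:{A,B,C,S}
  cell(0,1) aa: ∅
  cell(1,2) ac: {S}
  cell(0,2) aac: ∅

S ∉ T[0,2] ⇒ NO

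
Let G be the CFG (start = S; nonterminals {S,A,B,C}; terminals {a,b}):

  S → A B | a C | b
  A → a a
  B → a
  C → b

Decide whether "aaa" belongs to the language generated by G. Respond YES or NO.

CNF form of G:
  S -> A B | T0 C | b
  A -> T0 T0
  B -> a
  C -> b
  T0 -> a

CYK fill:
  [0..0]={B,T0}  "a"  orig:{B}
  [1..1]={B,T0}  "a"  orig:{B}
  [2..2]={B,T0}  "a"  orig:{B}
  [0..1]={A}  "aa"
  [1..2]={A}  "aa"
  [0..2]={S}  "aaa"

S ∈ T[0,2] ⇒ YES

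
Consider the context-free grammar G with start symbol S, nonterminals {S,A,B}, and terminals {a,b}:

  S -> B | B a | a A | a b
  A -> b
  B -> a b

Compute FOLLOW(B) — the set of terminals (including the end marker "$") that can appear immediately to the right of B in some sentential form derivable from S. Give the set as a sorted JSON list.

Compute FIRST by fixpoint:
[1]
  A via A→b: +{b}
  B via B→a b: +{a}
  S via S→B: +{a}
  FIRST(S)={a}  FIRST(A)={b}  FIRST(B)={a}
[2] done
  FIRST(S)={a}  FIRST(A)={b}  FIRST(B)={a}

FOLLOW iteration:
seed FOLLOW(S) with $
pass 1:
  S→B: FOLLOW(B) ⊇ FOLLOW(S) ⊇ {$}; new: +{$}
  S→B a: FOLLOW(B) ⊇ FIRST(a) = {a}; new: +{a}
  S→a A: FOLLOW(A) ⊇ FOLLOW(S) ⊇ {$}; new: +{$}
  S: {$}  A: {$}  B: {$,a}
pass 2: (stable)
  S: {$}  A: {$}  B: {$,a}

FOLLOW(B) = ["$", "a"]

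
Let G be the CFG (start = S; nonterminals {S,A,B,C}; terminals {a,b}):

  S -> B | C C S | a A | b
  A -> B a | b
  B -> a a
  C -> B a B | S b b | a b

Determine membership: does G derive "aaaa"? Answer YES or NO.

Convert to CNF:
  S -> C X4 | T0 A | T0 T0 | b
  A -> B T0 | b
  B -> T0 T0
  C -> B X2 | S X3 | T0 T1
  T0 -> a
  T1 -> b
  X2 -> T0 B
  X3 -> T1 T1
  X4 -> C S

CYK fill:
  T[0,0] 'a' = {T0}  orig:{}
  T[1,1] 'a' = {T0}  orig:{}
  T[2,2] 'a' = {T0}  orig:{}
  T[3,3] 'a' = {T0}  orig:{}
  T[0,1] 'aa' = {B,S}
  T[1,2] 'aa' = {B,S}
  T[2,3] 'aa' = {B,S}
  T[0,2] 'aaa' = {A,X2}  orig:{A}
  T[1,3] 'aaa' = {A,X2}  orig:{A}
  T[0,3] 'aaaa' = {S}

S ∈ T[0,3] ⇒ YES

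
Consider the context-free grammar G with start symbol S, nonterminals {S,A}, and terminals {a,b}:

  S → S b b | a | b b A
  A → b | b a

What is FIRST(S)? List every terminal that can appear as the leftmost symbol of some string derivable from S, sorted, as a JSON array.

FIRST sets, iterate to fixpoint:
iter 1:
  A via A→b: +{b}
  S via S→a: +{a}
  S via S→b b A: +{b}
  FIRST(S)={a,b}  FIRST(A)={b}
iter 2: (no change)
  FIRST(S)={a,b}  FIRST(A)={b}

FIRST(S) = ["a", "b"]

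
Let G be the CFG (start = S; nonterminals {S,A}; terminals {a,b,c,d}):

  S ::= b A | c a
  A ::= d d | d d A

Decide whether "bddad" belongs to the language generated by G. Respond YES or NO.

Convert to CNF:
  S -> T1 A | T2 T3
  A -> T0 T0 | T0 X4
  T0 -> d
  T1 -> b
  T2 -> c
  T3 -> a
  X4 -> T0 A

CYK table (by increasing span):
  [0..0]={T1}  "b"  orig:{}
  [1..1]={T0}  "d"  orig:{}
  [2..2]={T0}  "d"  orig:{}
  [3..3]={T3}  "a"  orig:{}
  [4..4]={T0}  "d"  orig:{}
  [0..1]=∅  "bd"
  [1..2]={A}  "dd"
  [2..3]=∅  "da"
  [3..4]=∅  "ad"
  [0..2]={S}  "bdd"
  [1..3]=∅  "dda"
  [2..4]=∅  "dad"
  [0..3]=∅  "bdda"
  [1..4]=∅  "ddad"
  [0..4]=∅  "bddad"

S ∉ T[0,4] ⇒ NO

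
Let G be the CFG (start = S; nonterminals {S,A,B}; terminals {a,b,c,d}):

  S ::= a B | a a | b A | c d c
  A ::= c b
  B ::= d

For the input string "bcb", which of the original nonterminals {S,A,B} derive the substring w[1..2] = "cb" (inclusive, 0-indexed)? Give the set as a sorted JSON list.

CNF form of G:
  S -> T0 X4 | T1 A | T2 B | T2 T2
  A -> T0 T1
  B -> d
  T0 -> c
  T1 -> b
  T2 -> a
  T3 -> d
  X4 -> T3 T0

Fill CYK table bottom-up — only the sub-triangle for w[1..2]:
  cell(1,1) c: {T0}  orig:{}
  cell(2,2) b: {T1}  orig:{}
  cell(1,2) cb: {A}

Original NTs in T[1,2] deriving "cb": ["A"]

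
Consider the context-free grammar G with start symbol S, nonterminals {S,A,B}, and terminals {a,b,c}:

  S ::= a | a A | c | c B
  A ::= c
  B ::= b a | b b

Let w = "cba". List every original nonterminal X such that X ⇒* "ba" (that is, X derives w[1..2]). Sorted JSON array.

CNF form of G:
  S -> T1 A | T2 B | a | c
  A -> c
  B -> T0 T0 | T0 T1
  T0 -> b
  T1 -> a
  T2 -> c

Fill CYK table bottom-up — only the sub-triangle for w[1..2]:
  [1..1]={T0}  "b"  orig:{}
  [2..2]={S,T1}  "a"  orig:{S}
  [1..2]={B}  "ba"

Original NTs in T[1,2] deriving "ba": ["B"]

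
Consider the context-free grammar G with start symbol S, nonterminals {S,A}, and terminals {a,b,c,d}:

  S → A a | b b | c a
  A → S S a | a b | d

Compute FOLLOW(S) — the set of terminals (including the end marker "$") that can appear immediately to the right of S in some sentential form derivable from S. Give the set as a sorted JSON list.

Compute FIRST by fixpoint:
pass 1:
  A via A→a b: +{a}
  A via A→d: +{d}
  S via S→A a: +{a,d}
  S via S→b b: +{b}
  S via S→c a: +{c}
  FIRST[S]={a,b,c,d}  FIRST[A]={a,d}
pass 2:
  A via A→S S a: +{b,c}
  FIRST[S]={a,b,c,d}  FIRST[A]={a,b,c,d}
pass 3: — fixpoint
  FIRST[S]={a,b,c,d}  FIRST[A]={a,b,c,d}

FOLLOW sets:
seed FOLLOW(S) with $
iter 1:
  A→S S a: FOLLOW(S) ⊇ FIRST(S) = {a,b,c,d}; new: +{a,b,c,d}
  S→A a: FOLLOW(A) ⊇ FIRST(a) = {a}; new: +{a}
  S: {$,a,b,c,d}  A: {a}
iter 2: done
  S: {$,a,b,c,d}  A: {a}

FOLLOW(S) = ["$", "a", "b", "c", "d"]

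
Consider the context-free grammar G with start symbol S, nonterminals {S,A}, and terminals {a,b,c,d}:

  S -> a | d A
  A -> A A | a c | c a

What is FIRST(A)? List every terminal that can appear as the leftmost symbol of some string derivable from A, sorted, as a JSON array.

Compute FIRST by fixpoint:
iter 1:
  A via A→a c: +{a}
  A via A→c a: +{c}
  S via S→a: +{a}
  S via S→d A: +{d}
  S: {a,d}  A: {a,c}
iter 2: done
  S: {a,d}  A: {a,c}

FIRST(A) = ["a", "c"]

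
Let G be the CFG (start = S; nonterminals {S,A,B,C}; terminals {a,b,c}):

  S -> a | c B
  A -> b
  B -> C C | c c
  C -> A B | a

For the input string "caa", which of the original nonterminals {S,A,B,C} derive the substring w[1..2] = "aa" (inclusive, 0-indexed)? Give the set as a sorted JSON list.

Convert to CNF:
  S -> T0 B | a
  A -> b
  B -> C C | T0 T0
  C -> A B | a
  T0 -> c

Fill CYK table bottom-up (cells [i..j] with 1 ≤ i ≤ j ≤ 2 only):
  T[1,1] 'a' = {C,S}
  T[2,2] 'a' = {C,S}
  T[1,2] 'aa' = {B}

Original NTs in T[1,2] deriving "aa": ["B"]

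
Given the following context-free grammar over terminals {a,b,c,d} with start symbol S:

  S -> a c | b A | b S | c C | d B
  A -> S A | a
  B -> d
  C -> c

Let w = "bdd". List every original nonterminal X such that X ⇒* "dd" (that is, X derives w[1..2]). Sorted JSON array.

Convert to CNF:
  S -> T0 T1 | T1 C | T2 A | T2 S | T3 B
  A -> S A | a
  B -> d
  C -> c
  T0 -> a
  T1 -> c
  T2 -> b
  T3 -> d

CYK table (by increasing span) — only the sub-triangle for w[1..2]:
  T[1,1] 'd' = {B,T3}  orig:{B}
  T[2,2] 'd' = {B,T3}  orig:{B}
  T[1,2] 'dd' = {S}

Original NTs in T[1,2] deriving "dd": ["S"]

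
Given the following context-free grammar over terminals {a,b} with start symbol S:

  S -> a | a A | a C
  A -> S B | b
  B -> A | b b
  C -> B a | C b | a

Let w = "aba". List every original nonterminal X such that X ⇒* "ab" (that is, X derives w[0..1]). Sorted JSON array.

Convert to CNF:
  S -> T1 A | T1 C | a
  A -> S B | b
  B -> S B | T0 T0 | b
  C -> B T1 | C T0 | a
  T0 -> b
  T1 -> a

CYK fill — only the sub-triangle for w[0..1]:
  T[0,0] 'a' = {C,S,T1}  orig:{C,S}
  T[1,1] 'b' = {A,B,T0}  orig:{A,B}
  T[0,1] 'ab' = {A,B,C,S}

Original NTs in T[0,1] deriving "ab": ["A", "B", "C", "S"]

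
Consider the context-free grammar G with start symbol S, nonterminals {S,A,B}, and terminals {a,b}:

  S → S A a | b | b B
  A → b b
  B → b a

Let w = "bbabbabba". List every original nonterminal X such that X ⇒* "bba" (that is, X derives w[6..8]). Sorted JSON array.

CNF form of G:
  S -> S X2 | T0 B | b
  A -> T0 T0
  B -> T0 T1
  T0 -> b
  T1 -> a
  X2 -> A T1

CYK table (by increasing span) (cells [i..j] with 6 ≤ i ≤ j ≤ 8 only):
  T[6,6] 'b' = {S,T0}  orig:{S}
  T[7,7] 'b' = {S,T0}  orig:{S}
  T[8,8] 'a' = {T1}  orig:{}
  T[6,7] 'bb' = {A}
  T[7,8] 'ba' = {B}
  T[6,8] 'bba' = {S,X2}  orig:{S}

Original NTs in T[6,8] deriving "bba": ["S"]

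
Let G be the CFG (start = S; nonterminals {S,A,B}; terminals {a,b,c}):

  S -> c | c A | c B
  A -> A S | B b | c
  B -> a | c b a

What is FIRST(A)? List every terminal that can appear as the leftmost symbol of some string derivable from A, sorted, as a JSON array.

FIRST iteration:
round 1:
  A via A→c: +{c}
  B via B→a: +{a}
  B via B→c b a: +{c}
  S via S→c: +{c}
  S: {c}  A: {c}  B: {a,c}
round 2:
  A via A→B b: +{a}
  S: {c}  A: {a,c}  B: {a,c}
round 3: done
  S: {c}  A: {a,c}  B: {a,c}

FIRST(A) = ["a", "c"]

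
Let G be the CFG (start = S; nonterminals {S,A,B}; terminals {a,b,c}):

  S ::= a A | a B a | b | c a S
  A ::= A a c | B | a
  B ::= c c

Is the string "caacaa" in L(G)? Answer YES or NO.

CNF form of G:
  S -> T0 A | T0 X3 | T1 X4 | b
  A -> A X2 | T1 T1 | a
  B -> T1 T1
  T0 -> a
  T1 -> c
  X2 -> T0 T1
  X3 -> B T0
  X4 -> T0 S

Fill CYK table bottom-up:
  T[0,0] 'c' = {T1}  orig:{}
  T[1,1] 'a' = {A,T0}  orig:{A}
  T[2,2] 'a' = {A,T0}  orig:{A}
  T[3,3] 'c' = {T1}  orig:{}
  T[4,4] 'a' = {A,T0}  orig:{A}
  T[5,5] 'a' = {A,T0}  orig:{A}
  T[0,1] 'ca' = ∅
  T[1,2] 'aa' = {S}
  T[2,3] 'ac' = {X2}  orig:{}
  T[3,4] 'ca' = ∅
  T[4,5] 'aa' = {S}
  T[0,2] 'caa' = ∅
  T[1,3] 'aac' = {A}
  T[2,4] 'aca' = ∅
  T[3,5] 'caa' = ∅
  T[0,3] 'caac' = ∅
  T[1,4] 'aaca' = ∅
  T[2,5] 'acaa' = ∅
  T[0,4] 'caaca' = ∅
  T[1,5] 'aacaa' = ∅
  T[0,5] 'caacaa' = ∅

S ∉ T[0,5] ⇒ NO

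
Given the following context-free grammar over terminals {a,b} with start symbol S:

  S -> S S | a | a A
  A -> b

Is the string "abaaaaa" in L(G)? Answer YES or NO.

Convert to CNF:
  S -> S S | T0 A | a
  A -> b
  T0 -> a

CYK table (by increasing span):
  T[0,0] 'a' = {S,T0}  orig:{S}
  T[1,1] 'b' = {A}
  T[2,2] 'a' = {S,T0}  orig:{S}
  T[3,3] 'a' = {S,T0}  orig:{S}
  T[4,4] 'a' = {S,T0}  orig:{S}
  T[5,5] 'a' = {S,T0}  orig:{S}
  T[6,6] 'a' = {S,T0}  orig:{S}
  T[0,1] 'ab' = {S}
  T[1,2] 'ba' = ∅
  T[2,3] 'aa' = {S}
  T[3,4] 'aa' = {S}
  T[4,5] 'aa' = {S}
  T[5,6] 'aa' = {S}
  T[0,2] 'aba' = {S}
  T[1,3] 'baa' = ∅
  T[2,4] 'aaa' = {S}
  T[3,5] 'aaa' = {S}
  T[4,6] 'aaa' = {S}
  T[0,3] 'abaa' = {S}
  T[1,4] 'baaa' = ∅
  T[2,5] 'aaaa' = {S}
  T[3,6] 'aaaa' = {S}
  T[0,4] 'abaaa' = {S}
  T[1,5] 'baaaa' = ∅
  T[2,6] 'aaaaa' = {S}
  T[0,5] 'abaaaa' = {S}
  T[1,6] 'baaaaa' = ∅
  T[0,6] 'abaaaaa' = {S}

S ∈ T[0,6] ⇒ YES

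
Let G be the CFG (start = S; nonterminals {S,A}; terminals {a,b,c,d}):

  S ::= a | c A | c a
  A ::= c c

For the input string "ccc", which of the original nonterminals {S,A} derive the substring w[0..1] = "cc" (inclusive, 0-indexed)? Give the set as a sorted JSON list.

CNF form of G:
  S -> T0 A | T0 T1 | a
  A -> T0 T0
  T0 -> c
  T1 -> a

CYK table (by increasing span) — only the sub-triangle for w[0..1]:
  [0..0]={T0}  "c"  orig:{}
  [1..1]={T0}  "c"  orig:{}
  [0..1]={A}  "cc"

Original NTs in T[0,1] deriving "cc": ["A"]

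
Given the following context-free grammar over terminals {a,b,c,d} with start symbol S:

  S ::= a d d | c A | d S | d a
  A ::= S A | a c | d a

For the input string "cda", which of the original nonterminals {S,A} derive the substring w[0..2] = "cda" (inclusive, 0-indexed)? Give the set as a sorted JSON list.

Convert to CNF:
  S -> T0 X3 | T1 A | T2 S | T2 T0
  A -> S A | T0 T1 | T2 T0
  T0 -> a
  T1 -> c
  T2 -> d
  X3 -> T2 T2

CYK table (by increasing span), restricted to cells inside w[0..2]:
  T[0,0] 'c' = {T1}  orig:{}
  T[1,1] 'd' = {T2}  orig:{}
  T[2,2] 'a' = {T0}  orig:{}
  T[0,1] 'cd' = ∅
  T[1,2] 'da' = {A,S}
  T[0,2] 'cda' = {S}

Original NTs in T[0,2] deriving "cda": ["S"]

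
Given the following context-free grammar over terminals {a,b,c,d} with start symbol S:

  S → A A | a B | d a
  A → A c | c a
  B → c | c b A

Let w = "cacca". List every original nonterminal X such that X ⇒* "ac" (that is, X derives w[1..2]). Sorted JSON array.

Convert to CNF:
  S -> A A | T1 B | T3 T1
  A -> A T0 | T0 T1
  B -> T0 X4 | c
  T0 -> c
  T1 -> a
  T2 -> b
  T3 -> d
  X4 -> T2 A

Fill CYK table bottom-up, restricted to cells inside w[1..2]:
  [1..1]={T1}  "a"  orig:{}
  [2..2]={B,T0}  "c"  orig:{B}
  [1..2]={S}  "ac"

Original NTs in T[1,2] deriving "ac": ["S"]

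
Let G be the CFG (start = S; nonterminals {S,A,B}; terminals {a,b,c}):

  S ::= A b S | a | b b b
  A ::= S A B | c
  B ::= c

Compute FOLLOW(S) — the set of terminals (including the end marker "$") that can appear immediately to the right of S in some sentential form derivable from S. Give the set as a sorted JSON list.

Compute FIRST by fixpoint:
iter 1:
  A via A→c: +{c}
  B via B→c: +{c}
  S via S→A b S: +{c}
  S via S→a: +{a}
  S via S→b b b: +{b}
  S: {a,b,c}  A: {c}  B: {c}
iter 2:
  A via A→S A B: +{a,b}
  S: {a,b,c}  A: {a,b,c}  B: {c}
iter 3: (stable)
  S: {a,b,c}  A: {a,b,c}  B: {c}

FOLLOW sets:
initialize: $ ∈ FOLLOW(S)
round 1:
  A→S A B: FOLLOW(S) ⊇ FIRST(A) = {a,b,c}; new: +{a,b,c}
  A→S A B: FOLLOW(A) ⊇ FIRST(B) = {c}; new: +{c}
  A→S A B: FOLLOW(B) ⊇ FOLLOW(A) ⊇ {c}; new: +{c}
  S→A b S: FOLLOW(A) ⊇ FIRST(b) = {b}; new: +{b}
  S: {$,a,b,c}  A: {b,c}  B: {c}
round 2:
  A→S A B: FOLLOW(B) ⊇ FOLLOW(A) ⊇ {b,c}; new: +{b}
  S: {$,a,b,c}  A: {b,c}  B: {b,c}
round 3: (no change)
  S: {$,a,b,c}  A: {b,c}  B: {b,c}

FOLLOW(S) = ["$", "a", "b", "c"]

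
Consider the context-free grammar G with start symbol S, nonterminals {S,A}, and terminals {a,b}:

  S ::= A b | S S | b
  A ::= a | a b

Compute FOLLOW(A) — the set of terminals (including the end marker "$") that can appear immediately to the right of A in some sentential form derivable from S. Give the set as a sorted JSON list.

FIRST iteration:
iter 1:
  A via A→a: +{a}
  S via S→A b: +{a}
  S via S→b: +{b}
  S: {a,b}  A: {a}
iter 2: — fixpoint
  S: {a,b}  A: {a}

FOLLOW iteration:
initialize: $ ∈ FOLLOW(S)
[1]
  S→A b: FOLLOW(A) ⊇ FIRST(b) = {b}; new: +{b}
  S→S S: FOLLOW(S) ⊇ FIRST(S) = {a,b}; new: +{a,b}
  S: {$,a,b}  A: {b}
[2] done
  S: {$,a,b}  A: {b}

FOLLOW(A) = ["b"]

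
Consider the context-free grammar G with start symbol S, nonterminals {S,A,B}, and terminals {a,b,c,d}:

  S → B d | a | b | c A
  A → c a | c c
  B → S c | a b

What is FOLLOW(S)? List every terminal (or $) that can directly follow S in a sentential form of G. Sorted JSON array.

Compute FIRST by fixpoint:
[1]
  A via A→c a: +{c}
  B via B→a b: +{a}
  S via S→B d: +{a}
  S via S→b: +{b}
  S via S→c A: +{c}
  FIRST(S)={a,b,c}  FIRST(A)={c}  FIRST(B)={a}
[2]
  B via B→S c: +{b,c}
  FIRST(S)={a,b,c}  FIRST(A)={c}  FIRST(B)={a,b,c}
[3] (no change)
  FIRST(S)={a,b,c}  FIRST(A)={c}  FIRST(B)={a,b,c}

Compute FOLLOW by fixpoint:
FOLLOW(S) := {$}
[1]
  B→S c: FOLLOW(S) ⊇ FIRST(c) = {c}; new: +{c}
  S→B d: FOLLOW(B) ⊇ FIRST(d) = {d}; new: +{d}
  S→c A: FOLLOW(A) ⊇ FOLLOW(S) ⊇ {$,c}; new: +{$,c}
  FOLLOW(S)={$,c}  FOLLOW(A)={$,c}  FOLLOW(B)={d}
[2] — fixpoint
  FOLLOW(S)={$,c}  FOLLOW(A)={$,c}  FOLLOW(B)={d}

FOLLOW(S) = ["$", "c"]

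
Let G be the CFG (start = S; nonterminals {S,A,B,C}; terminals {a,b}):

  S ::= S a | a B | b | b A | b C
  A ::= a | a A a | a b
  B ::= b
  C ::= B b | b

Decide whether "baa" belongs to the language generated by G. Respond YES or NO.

CNF form of G:
  S -> S T0 | T0 B | T1 A | T1 C | b
  A -> T0 T1 | T0 X2 | a
  B -> b
  C -> B T1 | b
  T0 -> a
  T1 -> b
  X2 -> A T0

CYK fill:
  cell(0,0) b: {B,C,S,T1}  orig:{B,C,S}
  cell(1,1) a: {A,T0}  orig:{A}
  cell(2,2) a: {A,T0}  orig:{A}
  cell(0,1) ba: {S}
  cell(1,2) aa: {X2}  orig:{}
  cell(0,2) baa: {S}

S ∈ T[0,2] ⇒ YES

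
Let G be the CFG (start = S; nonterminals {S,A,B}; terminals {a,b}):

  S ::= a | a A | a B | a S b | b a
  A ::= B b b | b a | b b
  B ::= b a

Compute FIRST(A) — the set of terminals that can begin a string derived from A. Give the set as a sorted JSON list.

FIRST sets, iterate to fixpoint:
round 1:
  A via A→b a: +{b}
  B via B→b a: +{b}
  S via S→a: +{a}
  S via S→b a: +{b}
  FIRST(S)={a,b}  FIRST(A)={b}  FIRST(B)={b}
round 2: done
  FIRST(S)={a,b}  FIRST(A)={b}  FIRST(B)={b}

FIRST(A) = ["b"]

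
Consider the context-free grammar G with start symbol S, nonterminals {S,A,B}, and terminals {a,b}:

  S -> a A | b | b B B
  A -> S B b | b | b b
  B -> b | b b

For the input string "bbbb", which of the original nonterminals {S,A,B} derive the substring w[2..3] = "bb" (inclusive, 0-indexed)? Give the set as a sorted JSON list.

CNF form of G:
  S -> T0 X3 | T1 A | b
  A -> S X2 | T0 T0 | b
  B -> T0 T0 | b
  T0 -> b
  T1 -> a
  X2 -> B T0
  X3 -> B B

CYK table (by increasing span) — only the sub-triangle for w[2..3]:
  T[2,2] 'b' = {A,B,S,T0}  orig:{A,B,S}
  T[3,3] 'b' = {A,B,S,T0}  orig:{A,B,S}
  T[2,3] 'bb' = {A,B,X2,X3}  orig:{A,B}

Original NTs in T[2,3] deriving "bb": ["A", "B"]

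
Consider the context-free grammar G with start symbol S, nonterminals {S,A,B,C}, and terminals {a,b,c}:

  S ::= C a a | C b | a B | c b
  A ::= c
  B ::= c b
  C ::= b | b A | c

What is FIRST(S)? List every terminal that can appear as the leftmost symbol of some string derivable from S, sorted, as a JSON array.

Compute FIRST by fixpoint:
[1]
  A via A→c: +{c}
  B via B→c b: +{c}
  C via C→b: +{b}
  C via C→c: +{c}
  S via S→C a a: +{b,c}
  S via S→a B: +{a}
  FIRST[S]={a,b,c}  FIRST[A]={c}  FIRST[B]={c}  FIRST[C]={b,c}
[2] done
  FIRST[S]={a,b,c}  FIRST[A]={c}  FIRST[B]={c}  FIRST[C]={b,c}

FIRST(S) = ["a", "b", "c"]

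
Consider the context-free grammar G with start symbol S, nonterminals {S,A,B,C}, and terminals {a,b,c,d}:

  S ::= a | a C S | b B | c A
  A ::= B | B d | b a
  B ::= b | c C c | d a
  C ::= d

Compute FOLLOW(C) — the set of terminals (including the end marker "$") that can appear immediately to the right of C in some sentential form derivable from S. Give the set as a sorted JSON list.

Compute FIRST by fixpoint:
pass 1:
  A via A→b a: +{b}
  B via B→b: +{b}
  B via B→c C c: +{c}
  B via B→d a: +{d}
  C via C→d: +{d}
  S via S→a: +{a}
  S via S→b B: +{b}
  S via S→c A: +{c}
  S: {a,b,c}  A: {b}  B: {b,c,d}  C: {d}
pass 2:
  A via A→B: +{c,d}
  S: {a,b,c}  A: {b,c,d}  B: {b,c,d}  C: {d}
pass 3: done
  S: {a,b,c}  A: {b,c,d}  B: {b,c,d}  C: {d}

FOLLOW iteration:
initialize: $ ∈ FOLLOW(S)
pass 1:
  A→B d: FOLLOW(B) ⊇ FIRST(d) = {d}; new: +{d}
  B→c C c: FOLLOW(C) ⊇ FIRST(c) = {c}; new: +{c}
  S→a C S: FOLLOW(C) ⊇ FIRST(S) = {a,b,c}; new: +{a,b}
  S→b B: FOLLOW(B) ⊇ FOLLOW(S) ⊇ {$}; new: +{$}
  S→c A: FOLLOW(A) ⊇ FOLLOW(S) ⊇ {$}; new: +{$}
  FOLLOW[S]={$}  FOLLOW[A]={$}  FOLLOW[B]={$,d}  FOLLOW[C]={a,b,c}
pass 2: done
  FOLLOW[S]={$}  FOLLOW[A]={$}  FOLLOW[B]={$,d}  FOLLOW[C]={a,b,c}

FOLLOW(C) = ["a", "b", "c"]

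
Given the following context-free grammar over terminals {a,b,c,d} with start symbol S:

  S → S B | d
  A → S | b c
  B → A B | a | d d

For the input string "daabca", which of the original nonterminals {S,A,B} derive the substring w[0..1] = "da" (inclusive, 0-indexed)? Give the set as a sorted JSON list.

CNF form of G:
  S -> S B | d
  A -> S B | T0 T1 | d
  B -> A B | T2 T2 | a
  T0 -> b
  T1 -> c
  T2 -> d

CYK table (by increasing span), restricted to cells inside w[0..1]:
  [0..0]={A,S,T2}  "d"  orig:{A,S}
  [1..1]={B}  "a"
  [0..1]={A,B,S}  "da"

Original NTs in T[0,1] deriving "da": ["A", "B", "S"]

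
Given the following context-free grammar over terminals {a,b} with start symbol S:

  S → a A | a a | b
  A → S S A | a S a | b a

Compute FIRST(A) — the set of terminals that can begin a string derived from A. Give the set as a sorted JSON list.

Compute FIRST by fixpoint:
iter 1:
  A via A→a S a: +{a}
  A via A→b a: +{b}
  S via S→a A: +{a}
  S via S→b: +{b}
  FIRST(S)={a,b}  FIRST(A)={a,b}
iter 2: (no change)
  FIRST(S)={a,b}  FIRST(A)={a,b}

FIRST(A) = ["a", "b"]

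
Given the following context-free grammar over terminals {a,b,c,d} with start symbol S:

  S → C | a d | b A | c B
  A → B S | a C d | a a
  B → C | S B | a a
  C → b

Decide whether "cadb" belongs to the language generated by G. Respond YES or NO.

CNF form of G:
  S -> T0 T1 | T2 A | T3 B | b
  A -> B S | T0 T0 | T0 X4
  B -> S B | T0 T0 | b
  C -> b
  T0 -> a
  T1 -> d
  T2 -> b
  T3 -> c
  X4 -> C T1

Fill CYK table bottom-up:
  cell(0,0) c: {T3}  orig:{}
  cell(1,1) a: {T0}  orig:{}
  cell(2,2) d: {T1}  orig:{}
  cell(3,3) b: {B,C,S,T2}  orig:{B,C,S}
  cell(0,1) ca: ∅
  cell(1,2) ad: {S}
  cell(2,3) db: ∅
  cell(0,2) cad: ∅
  cell(1,3) adb: {B}
  cell(0,3) cadb: {S}

S ∈ T[0,3] ⇒ YES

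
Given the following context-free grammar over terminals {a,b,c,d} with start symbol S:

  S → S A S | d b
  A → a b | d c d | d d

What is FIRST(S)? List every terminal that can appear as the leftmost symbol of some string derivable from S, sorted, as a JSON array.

FIRST iteration:
iter 1:
  A via A→a b: +{a}
  A via A→d c d: +{d}
  S via S→d b: +{d}
  S: {d}  A: {a,d}
iter 2: (stable)
  S: {d}  A: {a,d}

FIRST(S) = ["d"]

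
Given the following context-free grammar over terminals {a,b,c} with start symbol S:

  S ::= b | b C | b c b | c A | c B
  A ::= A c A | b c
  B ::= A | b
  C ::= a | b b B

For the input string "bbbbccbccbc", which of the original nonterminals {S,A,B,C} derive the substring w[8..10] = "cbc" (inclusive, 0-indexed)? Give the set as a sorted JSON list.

CNF form of G:
  S -> T0 A | T0 B | T1 C | T1 X5 | b
  A -> A X2 | T1 T0
  B -> A X3 | T1 T0 | b
  C -> T1 X4 | a
  T0 -> c
  T1 -> b
  X2 -> T0 A
  X3 -> T0 A
  X4 -> T1 B
  X5 -> T0 T1

CYK fill, restricted to cells inside w[8..10]:
  cell(8,8) c: {T0}  orig:{}
  cell(9,9) b: {B,S,T1}  orig:{B,S}
  cell(10,10) c: {T0}  orig:{}
  cell(8,9) cb: {S,X5}  orig:{S}
  cell(9,10) bc: {A,B}
  cell(8,10) cbc: {S,X2,X3}  orig:{S}

Original NTs in T[8,10] deriving "cbc": ["S"]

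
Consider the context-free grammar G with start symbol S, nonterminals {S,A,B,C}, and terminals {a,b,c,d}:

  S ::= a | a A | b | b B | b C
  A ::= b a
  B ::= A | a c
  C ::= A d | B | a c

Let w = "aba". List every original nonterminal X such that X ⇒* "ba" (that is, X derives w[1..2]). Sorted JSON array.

Convert to CNF:
  S -> T0 B | T0 C | T1 A | a | b
  A -> T0 T1
  B -> T0 T1 | T1 T2
  C -> A T3 | T0 T1 | T1 T2
  T0 -> b
  T1 -> a
  T2 -> c
  T3 -> d

CYK table (by increasing span) (cells [i..j] with 1 ≤ i ≤ j ≤ 2 only):
  cell(1,1) b: {S,T0}  orig:{S}
  cell(2,2) a: {S,T1}  orig:{S}
  cell(1,2) ba: {A,B,C}

Original NTs in T[1,2] deriving "ba": ["A", "B", "C"]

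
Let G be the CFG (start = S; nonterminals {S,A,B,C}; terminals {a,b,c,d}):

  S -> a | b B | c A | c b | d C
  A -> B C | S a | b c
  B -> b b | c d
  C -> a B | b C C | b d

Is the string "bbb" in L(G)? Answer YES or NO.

CNF form of G:
  S -> T1 B | T2 A | T2 T1 | T3 C | a
  A -> B C | S T0 | T1 T2
  B -> T1 T1 | T2 T3
  C -> T0 B | T1 T3 | T1 X4
  T0 -> a
  T1 -> b
  T2 -> c
  T3 -> d
  X4 -> C C

Fill CYK table bottom-up:
  T[0,0] 'b' = {T1}  orig:{}
  T[1,1] 'b' = {T1}  orig:{}
  T[2,2] 'b' = {T1}  orig:{}
  T[0,1] 'bb' = {B}
  T[1,2] 'bb' = {B}
  T[0,2] 'bbb' = {S}

S ∈ T[0,2] ⇒ YES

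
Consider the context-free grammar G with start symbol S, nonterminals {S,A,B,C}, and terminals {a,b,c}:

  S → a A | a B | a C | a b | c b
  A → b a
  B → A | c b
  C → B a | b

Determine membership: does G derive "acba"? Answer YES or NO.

CNF form of G:
  S -> T1 A | T1 B | T1 C | T1 T0 | T2 T0
  A -> T0 T1
  B -> T0 T1 | T2 T0
  C -> B T1 | b
  T0 -> b
  T1 -> a
  T2 -> c

CYK table (by increasing span):
  [0..0]={T1}  "a"  orig:{}
  [1..1]={T2}  "c"  orig:{}
  [2..2]={C,T0}  "b"  orig:{C}
  [3..3]={T1}  "a"  orig:{}
  [0..1]=∅  "ac"
  [1..2]={B,S}  "cb"
  [2..3]={A,B}  "ba"
  [0..2]={S}  "acb"
  [1..3]={C}  "cba"
  [0..3]={S}  "acba"

S ∈ T[0,3] ⇒ YES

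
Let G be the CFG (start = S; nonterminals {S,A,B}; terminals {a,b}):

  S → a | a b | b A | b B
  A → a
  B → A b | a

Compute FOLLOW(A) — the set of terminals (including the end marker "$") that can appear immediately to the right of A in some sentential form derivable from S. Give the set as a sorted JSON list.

FIRST sets, iterate to fixpoint:
pass 1:
  A via A→a: +{a}
  B via B→A b: +{a}
  S via S→a: +{a}
  S via S→b A: +{b}
  S: {a,b}  A: {a}  B: {a}
pass 2: done
  S: {a,b}  A: {a}  B: {a}

Compute FOLLOW by fixpoint:
FOLLOW(S) := {$}
iter 1:
  B→A b: FOLLOW(A) ⊇ FIRST(b) = {b}; new: +{b}
  S→b A: FOLLOW(A) ⊇ FOLLOW(S) ⊇ {$}; new: +{$}
  S→b B: FOLLOW(B) ⊇ FOLLOW(S) ⊇ {$}; new: +{$}
  FOLLOW[S]={$}  FOLLOW[A]={$,b}  FOLLOW[B]={$}
iter 2: — fixpoint
  FOLLOW[S]={$}  FOLLOW[A]={$,b}  FOLLOW[B]={$}

FOLLOW(A) = ["$", "b"]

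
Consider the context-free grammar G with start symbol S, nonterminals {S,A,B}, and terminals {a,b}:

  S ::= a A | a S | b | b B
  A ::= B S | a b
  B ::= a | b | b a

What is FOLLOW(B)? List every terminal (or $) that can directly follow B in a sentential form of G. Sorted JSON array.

FIRST sets, iterate to fixpoint:
iter 1:
  A via A→a b: +{a}
  B via B→a: +{a}
  B via B→b: +{b}
  S via S→a A: +{a}
  S via S→b: +{b}
  S: {a,b}  A: {a}  B: {a,b}
iter 2:
  A via A→B S: +{b}
  S: {a,b}  A: {a,b}  B: {a,b}
iter 3: — fixpoint
  S: {a,b}  A: {a,b}  B: {a,b}

FOLLOW iteration:
seed FOLLOW(S) with $
round 1:
  A→B S: FOLLOW(B) ⊇ FIRST(S) = {a,b}; new: +{a,b}
  S→a A: FOLLOW(A) ⊇ FOLLOW(S) ⊇ {$}; new: +{$}
  S→b B: FOLLOW(B) ⊇ FOLLOW(S) ⊇ {$}; new: +{$}
  S: {$}  A: {$}  B: {$,a,b}
round 2: — fixpoint
  S: {$}  A: {$}  B: {$,a,b}

FOLLOW(B) = ["$", "a", "b"]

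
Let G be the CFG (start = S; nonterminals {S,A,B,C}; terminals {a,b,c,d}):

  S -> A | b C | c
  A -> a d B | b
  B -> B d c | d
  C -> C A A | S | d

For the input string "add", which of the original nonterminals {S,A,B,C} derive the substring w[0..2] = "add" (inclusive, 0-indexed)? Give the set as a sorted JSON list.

Convert to CNF:
  S -> T0 X8 | T3 C | b | c
  A -> T0 X4 | b
  B -> B X5 | d
  C -> C X6 | T0 X7 | T3 C | b | c | d
  T0 -> a
  T1 -> d
  T2 -> c
  T3 -> b
  X4 -> T1 B
  X5 -> T1 T2
  X6 -> A A
  X7 -> T1 B
  X8 -> T1 B

CYK table (by increasing span), restricted to cells inside w[0..2]:
  cell(0,0) a: {T0}  orig:{}
  cell(1,1) d: {B,C,T1}  orig:{B,C}
  cell(2,2) d: {B,C,T1}  orig:{B,C}
  cell(0,1) ad: ∅
  cell(1,2) dd: {X4,X7,X8}  orig:{}
  cell(0,2) add: {A,C,S}

Original NTs in T[0,2] deriving "add": ["A", "C", "S"]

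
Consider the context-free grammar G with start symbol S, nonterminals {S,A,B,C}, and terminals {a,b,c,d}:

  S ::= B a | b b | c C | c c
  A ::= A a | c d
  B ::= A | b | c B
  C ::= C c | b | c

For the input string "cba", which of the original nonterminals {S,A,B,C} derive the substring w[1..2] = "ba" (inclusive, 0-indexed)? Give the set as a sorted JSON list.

CNF form of G:
  S -> B T0 | T1 C | T1 T1 | T3 T3
  A -> A T0 | T1 T2
  B -> A T0 | T1 B | T1 T2 | b
  C -> C T1 | b | c
  T0 -> a
  T1 -> c
  T2 -> d
  T3 -> b

Fill CYK table bottom-up, restricted to cells inside w[1..2]:
  [1..1]={B,C,T3}  "b"  orig:{B,C}
  [2..2]={T0}  "a"  orig:{}
  [1..2]={S}  "ba"

Original NTs in T[1,2] deriving "ba": ["S"]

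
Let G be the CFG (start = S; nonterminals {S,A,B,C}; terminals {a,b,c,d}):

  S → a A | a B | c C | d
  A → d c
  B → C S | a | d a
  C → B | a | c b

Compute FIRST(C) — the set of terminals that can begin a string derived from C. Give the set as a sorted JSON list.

Compute FIRST by fixpoint:
round 1:
  A via A→d c: +{d}
  B via B→a: +{a}
  B via B→d a: +{d}
  C via C→B: +{a,d}
  C via C→c b: +{c}
  S via S→a A: +{a}
  S via S→c C: +{c}
  S via S→d: +{d}
  FIRST(S)={a,c,d}  FIRST(A)={d}  FIRST(B)={a,d}  FIRST(C)={a,c,d}
round 2:
  B via B→C S: +{c}
  FIRST(S)={a,c,d}  FIRST(A)={d}  FIRST(B)={a,c,d}  FIRST(C)={a,c,d}
round 3: (stable)
  FIRST(S)={a,c,d}  FIRST(A)={d}  FIRST(B)={a,c,d}  FIRST(C)={a,c,d}

FIRST(C) = ["a", "c", "d"]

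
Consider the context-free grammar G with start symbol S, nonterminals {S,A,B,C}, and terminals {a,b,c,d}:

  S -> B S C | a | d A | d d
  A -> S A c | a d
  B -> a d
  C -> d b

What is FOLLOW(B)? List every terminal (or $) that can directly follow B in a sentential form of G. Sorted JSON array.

FIRST iteration:
round 1:
  A via A→a d: +{a}
  B via B→a d: +{a}
  C via C→d b: +{d}
  S via S→B S C: +{a}
  S via S→d A: +{d}
  FIRST(S)={a,d}  FIRST(A)={a}  FIRST(B)={a}  FIRST(C)={d}
round 2:
  A via A→S A c: +{d}
  FIRST(S)={a,d}  FIRST(A)={a,d}  FIRST(B)={a}  FIRST(C)={d}
round 3: (stable)
  FIRST(S)={a,d}  FIRST(A)={a,d}  FIRST(B)={a}  FIRST(C)={d}

FOLLOW sets:
initialize: $ ∈ FOLLOW(S)
round 1:
  A→S A c: FOLLOW(S) ⊇ FIRST(A) = {a,d}; new: +{a,d}
  A→S A c: FOLLOW(A) ⊇ FIRST(c) = {c}; new: +{c}
  S→B S C: FOLLOW(B) ⊇ FIRST(S) = {a,d}; new: +{a,d}
  S→B S C: FOLLOW(C) ⊇ FOLLOW(S) ⊇ {$,a,d}; new: +{$,a,d}
  S→d A: FOLLOW(A) ⊇ FOLLOW(S) ⊇ {$,a,d}; new: +{$,a,d}
  S: {$,a,d}  A: {$,a,c,d}  B: {a,d}  C: {$,a,d}
round 2: (stable)
  S: {$,a,d}  A: {$,a,c,d}  B: {a,d}  C: {$,a,d}

FOLLOW(B) = ["a", "d"]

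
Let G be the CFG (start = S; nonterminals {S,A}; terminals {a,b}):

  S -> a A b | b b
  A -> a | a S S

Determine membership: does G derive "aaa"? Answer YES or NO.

Convert to CNF:
  S -> T0 X3 | T1 T1
  A -> T0 X2 | a
  T0 -> a
  T1 -> b
  X2 -> S S
  X3 -> A T1

CYK fill:
  cell(0,0) a: {A,T0}  orig:{A}
  cell(1,1) a: {A,T0}  orig:{A}
  cell(2,2) a: {A,T0}  orig:{A}
  cell(0,1) aa: ∅
  cell(1,2) aa: ∅
  cell(0,2) aaa: ∅

S ∉ T[0,2] ⇒ NO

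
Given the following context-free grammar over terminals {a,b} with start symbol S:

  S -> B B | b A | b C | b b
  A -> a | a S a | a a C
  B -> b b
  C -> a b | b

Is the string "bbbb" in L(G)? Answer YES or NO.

CNF form of G:
  S -> B B | T1 A | T1 C | T1 T1
  A -> T0 X2 | T0 X3 | a
  B -> T1 T1
  C -> T0 T1 | b
  T0 -> a
  T1 -> b
  X2 -> S T0
  X3 -> T0 C

CYK fill:
  cell(0,0) b: {C,T1}  orig:{C}
  cell(1,1) b: {C,T1}  orig:{C}
  cell(2,2) b: {C,T1}  orig:{C}
  cell(3,3) b: {C,T1}  orig:{C}
  cell(0,1) bb: {B,S}
  cell(1,2) bb: {B,S}
  cell(2,3) bb: {B,S}
  cell(0,2) bbb: ∅
  cell(1,3) bbb: ∅
  cell(0,3) bbbb: {S}

S ∈ T[0,3] ⇒ YES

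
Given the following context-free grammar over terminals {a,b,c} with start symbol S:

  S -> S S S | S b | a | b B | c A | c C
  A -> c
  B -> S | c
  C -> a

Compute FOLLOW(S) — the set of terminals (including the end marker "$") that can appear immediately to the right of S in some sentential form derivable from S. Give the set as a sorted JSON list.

FIRST iteration:
pass 1:
  A via A→c: +{c}
  B via B→c: +{c}
  C via C→a: +{a}
  S via S→a: +{a}
  S via S→b B: +{b}
  S via S→c A: +{c}
  S: {a,b,c}  A: {c}  B: {c}  C: {a}
pass 2:
  B via B→S: +{a,b}
  S: {a,b,c}  A: {c}  B: {a,b,c}  C: {a}
pass 3: done
  S: {a,b,c}  A: {c}  B: {a,b,c}  C: {a}

Compute FOLLOW by fixpoint:
FOLLOW(S) := {$}
round 1:
  S→S S S: FOLLOW(S) ⊇ FIRST(S) = {a,b,c}; new: +{a,b,c}
  S→b B: FOLLOW(B) ⊇ FOLLOW(S) ⊇ {$,a,b,c}; new: +{$,a,b,c}
  S→c A: FOLLOW(A) ⊇ FOLLOW(S) ⊇ {$,a,b,c}; new: +{$,a,b,c}
  S→c C: FOLLOW(C) ⊇ FOLLOW(S) ⊇ {$,a,b,c}; new: +{$,a,b,c}
  FOLLOW[S]={$,a,b,c}  FOLLOW[A]={$,a,b,c}  FOLLOW[B]={$,a,b,c}  FOLLOW[C]={$,a,b,c}
round 2: (stable)
  FOLLOW[S]={$,a,b,c}  FOLLOW[A]={$,a,b,c}  FOLLOW[B]={$,a,b,c}  FOLLOW[C]={$,a,b,c}

FOLLOW(S) = ["$", "a", "b", "c"]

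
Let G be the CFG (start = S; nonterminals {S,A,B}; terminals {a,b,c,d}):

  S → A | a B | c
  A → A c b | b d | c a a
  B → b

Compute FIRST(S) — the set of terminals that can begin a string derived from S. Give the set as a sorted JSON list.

Compute FIRST by fixpoint:
iter 1:
  A via A→b d: +{b}
  A via A→c a a: +{c}
  B via B→b: +{b}
  S via S→A: +{b,c}
  S via S→a B: +{a}
  FIRST(S)={a,b,c}  FIRST(A)={b,c}  FIRST(B)={b}
iter 2: — fixpoint
  FIRST(S)={a,b,c}  FIRST(A)={b,c}  FIRST(B)={b}

FIRST(S) = ["a", "b", "c"]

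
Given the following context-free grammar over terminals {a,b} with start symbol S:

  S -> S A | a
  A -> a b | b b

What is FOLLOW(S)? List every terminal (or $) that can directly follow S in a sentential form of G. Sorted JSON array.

Compute FIRST by fixpoint:
iter 1:
  A via A→a b: +{a}
  A via A→b b: +{b}
  S via S→a: +{a}
  FIRST(S)={a}  FIRST(A)={a,b}
iter 2: (stable)
  FIRST(S)={a}  FIRST(A)={a,b}

FOLLOW iteration:
FOLLOW(S) := {$}
iter 1:
  S→S A: FOLLOW(S) ⊇ FIRST(A) = {a,b}; new: +{a,b}
  S→S A: FOLLOW(A) ⊇ FOLLOW(S) ⊇ {$,a,b}; new: +{$,a,b}
  FOLLOW[S]={$,a,b}  FOLLOW[A]={$,a,b}
iter 2: done
  FOLLOW[S]={$,a,b}  FOLLOW[A]={$,a,b}

FOLLOW(S) = ["$", "a", "b"]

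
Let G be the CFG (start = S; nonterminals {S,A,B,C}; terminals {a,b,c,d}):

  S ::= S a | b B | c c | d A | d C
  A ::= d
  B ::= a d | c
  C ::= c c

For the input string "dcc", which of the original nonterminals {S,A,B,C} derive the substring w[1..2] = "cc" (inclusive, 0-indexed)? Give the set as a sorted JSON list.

CNF form of G:
  S -> S T0 | T1 A | T1 C | T2 T2 | T3 B
  A -> d
  B -> T0 T1 | c
  C -> T2 T2
  T0 -> a
  T1 -> d
  T2 -> c
  T3 -> b

Fill CYK table bottom-up — only the sub-triangle for w[1..2]:
  cell(1,1) c: {B,T2}  orig:{B}
  cell(2,2) c: {B,T2}  orig:{B}
  cell(1,2) cc: {C,S}

Original NTs in T[1,2] deriving "cc": ["C", "S"]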